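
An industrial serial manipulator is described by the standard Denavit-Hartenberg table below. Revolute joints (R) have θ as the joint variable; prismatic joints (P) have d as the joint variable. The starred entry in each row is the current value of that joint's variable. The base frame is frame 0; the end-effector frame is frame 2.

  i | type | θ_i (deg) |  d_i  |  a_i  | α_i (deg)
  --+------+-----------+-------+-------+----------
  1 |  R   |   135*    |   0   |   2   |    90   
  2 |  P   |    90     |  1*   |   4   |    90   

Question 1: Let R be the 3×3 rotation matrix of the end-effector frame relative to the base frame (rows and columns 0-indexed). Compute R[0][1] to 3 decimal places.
0.707

End-effector y-axis (col 1 of R) = (0.7071,0.7071,0.0000)
R[0][1] = 0.7071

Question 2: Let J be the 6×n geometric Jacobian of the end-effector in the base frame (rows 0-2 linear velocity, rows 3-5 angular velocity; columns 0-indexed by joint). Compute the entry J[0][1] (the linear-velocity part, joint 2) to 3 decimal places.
prismatic axis z_1 = (0.7071,0.7071,0.0000)
J_v[:, 1] = z_1; J_ω[:, 1] = (0,0,0)
entry J[0][1] = 0.7071

0.707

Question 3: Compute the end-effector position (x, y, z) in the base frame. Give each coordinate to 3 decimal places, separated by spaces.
after link 1: o_1 = (-1.4142, 1.4142, 0.0000)
after link 2: o_2 = (-0.7071, 2.1213, 4.0000)

-0.707 2.121 4.000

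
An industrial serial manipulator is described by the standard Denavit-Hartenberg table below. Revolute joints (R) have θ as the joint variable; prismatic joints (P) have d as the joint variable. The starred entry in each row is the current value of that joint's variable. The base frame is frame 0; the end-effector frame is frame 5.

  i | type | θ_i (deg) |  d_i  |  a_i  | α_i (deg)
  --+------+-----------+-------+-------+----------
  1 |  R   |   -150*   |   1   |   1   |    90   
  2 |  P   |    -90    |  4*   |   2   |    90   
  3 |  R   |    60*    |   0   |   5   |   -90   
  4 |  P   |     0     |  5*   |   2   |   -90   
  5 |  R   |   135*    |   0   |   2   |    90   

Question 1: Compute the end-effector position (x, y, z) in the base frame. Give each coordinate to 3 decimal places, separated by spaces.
-6.181 8.706 -0.688

after link 1: o_1 = (-0.8660, -0.5000, 1.0000)
after link 2: o_2 = (-2.8660, 2.9641, -1.0000)
after link 3: o_3 = (-5.0311, 6.7141, -3.5000)
after link 4: o_4 = (-7.1471, 10.3792, -0.1699)
after link 5: o_5 = (-6.1812, 8.7061, -0.6875)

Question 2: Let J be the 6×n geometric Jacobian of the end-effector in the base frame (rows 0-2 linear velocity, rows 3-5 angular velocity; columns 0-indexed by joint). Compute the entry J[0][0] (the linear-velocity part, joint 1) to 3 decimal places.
axis z_0 = ẑ; lever o_n−o_0 = (-6.1812,8.7061,-0.6875)
cross product → J_v[:, 0] = (-8.7061,-6.1812,0.0000)
J_ω[:, 0] = z_0
entry J[0][0] = -8.7061

-8.706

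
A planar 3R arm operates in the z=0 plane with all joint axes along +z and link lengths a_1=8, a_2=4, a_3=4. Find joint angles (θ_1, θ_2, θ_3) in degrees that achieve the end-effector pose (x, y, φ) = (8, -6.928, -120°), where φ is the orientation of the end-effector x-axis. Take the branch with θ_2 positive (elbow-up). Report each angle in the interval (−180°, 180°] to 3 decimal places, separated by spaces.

wrist centre = target − a_3·(cos φ, sin φ) = (10.0000, -3.4639)
cos θ_2 = (111.9986−8²−4²)/(2·8·4) = 0.5000; θ_2 = 60.0015° (elbow-up)
β = atan2(-3.4639,10.0000) = -19.1056°; ψ = atan2(3.4642,9.9999) = 19.1070°
θ_1 = β − ψ = -38.2126°
θ_3 = φ − θ_1 − θ_2 = -141.7889° (wrapped to (-180°,180°])

-38.213 60.001 -141.789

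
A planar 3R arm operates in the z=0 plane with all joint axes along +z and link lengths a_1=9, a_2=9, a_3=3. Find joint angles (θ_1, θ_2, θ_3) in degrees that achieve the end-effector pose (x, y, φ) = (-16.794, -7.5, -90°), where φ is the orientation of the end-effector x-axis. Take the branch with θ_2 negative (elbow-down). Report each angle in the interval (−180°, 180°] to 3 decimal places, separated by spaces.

wrist centre = target − a_3·(cos φ, sin φ) = (-16.7940, -4.5000)
cos θ_2 = (302.2884−9²−9²)/(2·9·9) = 0.8660; θ_2 = -30.0054° (elbow-down)
β = atan2(-4.5000,-16.7940) = -164.9998°; ψ = atan2(-4.5007,16.7938) = -15.0027°
θ_1 = β − ψ = -149.9971°
θ_3 = φ − θ_1 − θ_2 = 90.0025° (wrapped to (-180°,180°])

-149.997 -30.005 90.003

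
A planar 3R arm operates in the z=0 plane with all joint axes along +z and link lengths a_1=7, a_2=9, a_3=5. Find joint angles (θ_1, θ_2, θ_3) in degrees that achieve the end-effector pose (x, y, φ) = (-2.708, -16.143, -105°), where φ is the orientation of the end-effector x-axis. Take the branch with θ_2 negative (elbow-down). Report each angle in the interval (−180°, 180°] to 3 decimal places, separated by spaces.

wrist centre = target − a_3·(cos φ, sin φ) = (-1.4139, -11.3134)
cos θ_2 = (129.9915−7²−9²)/(2·7·9) = -0.0001; θ_2 = -90.0039° (elbow-down)
β = atan2(-11.3134,-1.4139) = -97.1237°; ψ = atan2(-9.0000,6.9994) = -52.1274°
θ_1 = β − ψ = -44.9963°
θ_3 = φ − θ_1 − θ_2 = 30.0001° (wrapped to (-180°,180°])

-44.996 -90.004 30.000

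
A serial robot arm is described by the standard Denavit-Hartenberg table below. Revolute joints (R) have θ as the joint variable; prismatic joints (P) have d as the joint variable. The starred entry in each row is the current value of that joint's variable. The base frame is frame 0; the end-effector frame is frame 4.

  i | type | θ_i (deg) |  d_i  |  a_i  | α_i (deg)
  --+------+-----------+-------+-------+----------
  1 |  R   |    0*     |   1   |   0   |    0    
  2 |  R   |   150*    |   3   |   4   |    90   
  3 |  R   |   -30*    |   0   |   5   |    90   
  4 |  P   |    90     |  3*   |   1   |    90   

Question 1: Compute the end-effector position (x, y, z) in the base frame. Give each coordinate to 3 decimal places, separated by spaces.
-5.415 4.281 -1.098

after link 1: o_1 = (0.0000, 0.0000, 1.0000)
after link 2: o_2 = (-3.4641, 2.0000, 4.0000)
after link 3: o_3 = (-7.2141, 4.1651, 1.5000)
after link 4: o_4 = (-5.4151, 4.2811, -1.0981)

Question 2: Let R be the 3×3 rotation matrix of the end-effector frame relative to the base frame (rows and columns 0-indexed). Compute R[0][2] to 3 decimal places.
End-effector z-axis (col 2 of R) = (-0.7500,0.4330,-0.5000)
R[0][2] = -0.7500

-0.750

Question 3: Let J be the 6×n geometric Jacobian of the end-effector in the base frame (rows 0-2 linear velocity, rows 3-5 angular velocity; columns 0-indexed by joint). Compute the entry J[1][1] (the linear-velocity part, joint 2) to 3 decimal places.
-5.415

axis z_1 = (0.0000,0.0000,1.0000); lever o_n−o_1 = (-5.4151,4.2811,-2.0981)
cross product → J_v[:, 1] = (-4.2811,-5.4151,0.0000)
J_ω[:, 1] = z_1
entry J[1][1] = -5.4151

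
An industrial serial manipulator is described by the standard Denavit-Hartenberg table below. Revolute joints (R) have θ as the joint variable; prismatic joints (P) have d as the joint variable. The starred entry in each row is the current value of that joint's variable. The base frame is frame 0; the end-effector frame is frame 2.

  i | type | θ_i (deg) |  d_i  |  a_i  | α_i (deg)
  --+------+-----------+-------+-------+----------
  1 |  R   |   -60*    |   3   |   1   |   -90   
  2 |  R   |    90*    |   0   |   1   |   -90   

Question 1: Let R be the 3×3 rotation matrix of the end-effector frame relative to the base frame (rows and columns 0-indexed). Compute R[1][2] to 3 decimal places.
End-effector z-axis (col 2 of R) = (-0.5000,0.8660,-0.0000)
R[1][2] = 0.8660

0.866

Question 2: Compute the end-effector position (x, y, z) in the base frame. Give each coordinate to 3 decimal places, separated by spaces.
0.500 -0.866 2.000

after link 1: o_1 = (0.5000, -0.8660, 3.0000)
after link 2: o_2 = (0.5000, -0.8660, 2.0000)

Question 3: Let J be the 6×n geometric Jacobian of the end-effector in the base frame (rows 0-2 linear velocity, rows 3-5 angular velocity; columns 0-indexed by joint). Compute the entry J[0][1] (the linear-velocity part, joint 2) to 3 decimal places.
axis z_1 = (0.8660,0.5000,0.0000); lever o_n−o_1 = (0.0000,0.0000,-1.0000)
cross product → J_v[:, 1] = (-0.5000,0.8660,-0.0000)
J_ω[:, 1] = z_1
entry J[0][1] = -0.5000

-0.500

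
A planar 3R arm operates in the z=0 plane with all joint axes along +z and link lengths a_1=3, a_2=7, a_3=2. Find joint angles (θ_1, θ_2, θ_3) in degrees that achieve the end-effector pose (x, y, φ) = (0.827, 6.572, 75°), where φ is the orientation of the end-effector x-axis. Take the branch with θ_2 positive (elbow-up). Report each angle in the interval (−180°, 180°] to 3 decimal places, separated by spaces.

wrist centre = target − a_3·(cos φ, sin φ) = (0.3094, 4.6401)
cos θ_2 = (21.6267−3²−7²)/(2·3·7) = -0.8660; θ_2 = 150.0007° (elbow-up)
β = atan2(4.6401,0.3094) = 86.1857°; ψ = atan2(3.4999,-3.0622) = 131.1839°
θ_1 = β − ψ = -44.9982°
θ_3 = φ − θ_1 − θ_2 = -30.0025° (wrapped to (-180°,180°])

-44.998 150.001 -30.002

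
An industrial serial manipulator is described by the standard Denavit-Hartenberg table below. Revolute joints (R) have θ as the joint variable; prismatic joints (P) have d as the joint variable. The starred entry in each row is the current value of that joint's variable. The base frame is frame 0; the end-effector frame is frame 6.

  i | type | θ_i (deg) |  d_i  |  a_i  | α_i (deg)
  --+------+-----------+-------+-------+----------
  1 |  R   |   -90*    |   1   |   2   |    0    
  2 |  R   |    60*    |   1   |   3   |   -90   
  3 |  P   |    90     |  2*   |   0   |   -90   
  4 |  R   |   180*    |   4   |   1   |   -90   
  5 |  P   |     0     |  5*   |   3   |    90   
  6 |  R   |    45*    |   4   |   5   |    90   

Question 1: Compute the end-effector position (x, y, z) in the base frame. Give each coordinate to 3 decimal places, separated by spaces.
after link 1: o_1 = (0.0000, -2.0000, 1.0000)
after link 2: o_2 = (2.5981, -3.5000, 2.0000)
after link 3: o_3 = (3.5981, -1.7679, 2.0000)
after link 4: o_4 = (0.1340, 0.2321, 3.0000)
after link 5: o_5 = (2.6340, 4.5622, 6.0000)
after link 6: o_6 = (0.9376, 9.6240, 9.5355)

0.938 9.624 9.536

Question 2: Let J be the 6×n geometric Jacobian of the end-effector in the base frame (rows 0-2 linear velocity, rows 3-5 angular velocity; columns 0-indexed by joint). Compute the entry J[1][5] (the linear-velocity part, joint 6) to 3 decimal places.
axis z_5 = (-0.8660,0.5000,-0.0000); lever o_n−o_5 = (-1.6963,5.0619,3.5355)
cross product → J_v[:, 5] = (1.7678,3.0619,-3.5355)
J_ω[:, 5] = z_5
entry J[1][5] = 3.0619

3.062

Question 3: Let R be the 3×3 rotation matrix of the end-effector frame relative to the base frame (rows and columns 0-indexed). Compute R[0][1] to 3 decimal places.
-0.866

End-effector y-axis (col 1 of R) = (-0.8660,0.5000,-0.0000)
R[0][1] = -0.8660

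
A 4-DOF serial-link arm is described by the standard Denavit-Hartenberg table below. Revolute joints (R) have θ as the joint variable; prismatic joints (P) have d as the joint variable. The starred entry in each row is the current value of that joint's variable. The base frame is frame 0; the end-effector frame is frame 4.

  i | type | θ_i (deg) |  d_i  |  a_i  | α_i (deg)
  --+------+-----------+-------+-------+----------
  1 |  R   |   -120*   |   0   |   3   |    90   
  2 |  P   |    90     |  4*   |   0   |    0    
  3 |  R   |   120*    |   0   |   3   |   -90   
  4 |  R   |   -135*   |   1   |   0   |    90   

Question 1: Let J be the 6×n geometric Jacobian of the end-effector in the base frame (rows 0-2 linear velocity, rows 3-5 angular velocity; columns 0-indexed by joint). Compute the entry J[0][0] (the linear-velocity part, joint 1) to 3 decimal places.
-1.219

axis z_0 = ẑ; lever o_n−o_0 = (-3.9151,1.2189,-2.3660)
cross product → J_v[:, 0] = (-1.2189,-3.9151,0.0000)
J_ω[:, 0] = z_0
entry J[0][0] = -1.2189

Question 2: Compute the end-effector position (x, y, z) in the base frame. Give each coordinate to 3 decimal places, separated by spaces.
-3.915 1.219 -2.366

after link 1: o_1 = (-1.5000, -2.5981, 0.0000)
after link 2: o_2 = (-4.9641, -0.5981, 0.0000)
after link 3: o_3 = (-3.6651, 1.6519, -1.5000)
after link 4: o_4 = (-3.9151, 1.2189, -2.3660)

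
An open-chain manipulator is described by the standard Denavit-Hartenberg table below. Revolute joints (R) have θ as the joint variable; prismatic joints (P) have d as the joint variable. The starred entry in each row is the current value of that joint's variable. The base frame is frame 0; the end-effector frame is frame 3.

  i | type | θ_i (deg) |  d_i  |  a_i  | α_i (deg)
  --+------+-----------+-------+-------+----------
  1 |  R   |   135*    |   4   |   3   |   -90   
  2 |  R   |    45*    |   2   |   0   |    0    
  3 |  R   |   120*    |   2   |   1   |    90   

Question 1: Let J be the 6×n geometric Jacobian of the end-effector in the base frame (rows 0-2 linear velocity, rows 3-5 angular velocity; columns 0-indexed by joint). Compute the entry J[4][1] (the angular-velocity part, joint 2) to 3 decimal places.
-0.707

axis z_1 = (-0.7071,-0.7071,0.0000); lever o_n−o_1 = (-2.1454,-3.5114,-0.2588)
cross product → J_v[:, 1] = (0.1830,-0.1830,0.9659)
J_ω[:, 1] = z_1
entry J[4][1] = -0.7071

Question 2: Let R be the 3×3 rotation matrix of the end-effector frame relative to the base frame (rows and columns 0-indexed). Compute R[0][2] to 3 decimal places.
End-effector z-axis (col 2 of R) = (-0.1830,0.1830,-0.9659)
R[0][2] = -0.1830

-0.183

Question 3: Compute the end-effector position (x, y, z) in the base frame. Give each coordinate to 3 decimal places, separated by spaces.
-4.267 -1.390 3.741

after link 1: o_1 = (-2.1213, 2.1213, 4.0000)
after link 2: o_2 = (-3.5355, 0.7071, 4.0000)
after link 3: o_3 = (-4.2667, -1.3901, 3.7412)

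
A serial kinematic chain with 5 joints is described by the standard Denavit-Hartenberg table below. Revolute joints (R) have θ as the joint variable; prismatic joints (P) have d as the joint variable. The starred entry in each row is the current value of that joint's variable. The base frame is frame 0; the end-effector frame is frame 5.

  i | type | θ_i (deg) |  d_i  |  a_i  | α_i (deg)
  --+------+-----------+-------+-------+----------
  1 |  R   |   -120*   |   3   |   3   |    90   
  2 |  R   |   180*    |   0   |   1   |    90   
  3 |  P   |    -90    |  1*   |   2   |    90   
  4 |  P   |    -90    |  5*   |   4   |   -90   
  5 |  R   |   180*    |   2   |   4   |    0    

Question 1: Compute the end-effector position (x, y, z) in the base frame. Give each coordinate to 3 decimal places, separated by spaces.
after link 1: o_1 = (-1.5000, -2.5981, 3.0000)
after link 2: o_2 = (-1.0000, -1.7321, 3.0000)
after link 3: o_3 = (0.7321, -2.7321, 4.0000)
after link 4: o_4 = (-1.7679, -7.0622, -0.0000)
after link 5: o_5 = (-0.0359, -8.0622, 4.0000)

-0.036 -8.062 4.000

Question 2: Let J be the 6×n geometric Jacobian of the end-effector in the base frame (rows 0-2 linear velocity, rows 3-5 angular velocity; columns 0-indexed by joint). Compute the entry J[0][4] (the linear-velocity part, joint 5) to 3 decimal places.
axis z_4 = (0.8660,-0.5000,0.0000); lever o_n−o_4 = (1.7321,-1.0000,4.0000)
cross product → J_v[:, 4] = (-2.0000,-3.4641,0.0000)
J_ω[:, 4] = z_4
entry J[0][4] = -2.0000

-2.000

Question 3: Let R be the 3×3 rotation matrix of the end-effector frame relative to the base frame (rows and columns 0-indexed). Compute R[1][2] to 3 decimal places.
End-effector z-axis (col 2 of R) = (0.8660,-0.5000,0.0000)
R[1][2] = -0.5000

-0.500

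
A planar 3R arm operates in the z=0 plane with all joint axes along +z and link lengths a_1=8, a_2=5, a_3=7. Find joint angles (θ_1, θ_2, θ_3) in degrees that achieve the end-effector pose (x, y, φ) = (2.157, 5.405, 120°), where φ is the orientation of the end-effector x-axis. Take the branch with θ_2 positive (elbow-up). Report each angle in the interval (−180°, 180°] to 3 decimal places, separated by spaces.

-45.003 134.998 30.005

wrist centre = target − a_3·(cos φ, sin φ) = (5.6570, -0.6572)
cos θ_2 = (32.4335−8²−5²)/(2·8·5) = -0.7071; θ_2 = 134.9979° (elbow-up)
β = atan2(-0.6572,5.6570) = -6.6264°; ψ = atan2(3.5357,4.4646) = 38.3769°
θ_1 = β − ψ = -45.0033°
θ_3 = φ − θ_1 − θ_2 = 30.0054° (wrapped to (-180°,180°])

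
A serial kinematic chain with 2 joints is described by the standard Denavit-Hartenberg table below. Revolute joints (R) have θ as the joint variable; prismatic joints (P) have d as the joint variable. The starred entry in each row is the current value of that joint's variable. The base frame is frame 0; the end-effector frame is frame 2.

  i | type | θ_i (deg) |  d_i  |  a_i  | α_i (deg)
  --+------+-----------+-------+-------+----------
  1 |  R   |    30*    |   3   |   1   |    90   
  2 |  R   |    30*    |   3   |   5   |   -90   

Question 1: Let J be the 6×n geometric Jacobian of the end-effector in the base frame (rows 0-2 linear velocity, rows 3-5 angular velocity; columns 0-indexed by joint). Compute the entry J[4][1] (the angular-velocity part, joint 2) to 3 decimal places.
axis z_1 = (0.5000,-0.8660,0.0000); lever o_n−o_1 = (5.2500,-0.4330,2.5000)
cross product → J_v[:, 1] = (-2.1651,-1.2500,4.3301)
J_ω[:, 1] = z_1
entry J[4][1] = -0.8660

-0.866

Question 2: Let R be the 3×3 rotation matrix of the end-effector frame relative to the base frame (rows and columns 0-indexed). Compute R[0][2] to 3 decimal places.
-0.433

End-effector z-axis (col 2 of R) = (-0.4330,-0.2500,0.8660)
R[0][2] = -0.4330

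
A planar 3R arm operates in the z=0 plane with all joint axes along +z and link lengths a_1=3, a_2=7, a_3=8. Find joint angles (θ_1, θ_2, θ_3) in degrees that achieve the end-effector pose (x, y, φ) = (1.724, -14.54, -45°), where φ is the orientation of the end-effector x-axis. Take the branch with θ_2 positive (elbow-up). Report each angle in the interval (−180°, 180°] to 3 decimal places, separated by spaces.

wrist centre = target − a_3·(cos φ, sin φ) = (-3.9329, -8.8831)
cos θ_2 = (94.3776−3²−7²)/(2·3·7) = 0.8661; θ_2 = 29.9876° (elbow-up)
β = atan2(-8.8831,-3.9329) = -113.8805°; ψ = atan2(3.4987,9.0629) = 21.1087°
θ_1 = β − ψ = -134.9893°
θ_3 = φ − θ_1 − θ_2 = 60.0017° (wrapped to (-180°,180°])

-134.989 29.988 60.002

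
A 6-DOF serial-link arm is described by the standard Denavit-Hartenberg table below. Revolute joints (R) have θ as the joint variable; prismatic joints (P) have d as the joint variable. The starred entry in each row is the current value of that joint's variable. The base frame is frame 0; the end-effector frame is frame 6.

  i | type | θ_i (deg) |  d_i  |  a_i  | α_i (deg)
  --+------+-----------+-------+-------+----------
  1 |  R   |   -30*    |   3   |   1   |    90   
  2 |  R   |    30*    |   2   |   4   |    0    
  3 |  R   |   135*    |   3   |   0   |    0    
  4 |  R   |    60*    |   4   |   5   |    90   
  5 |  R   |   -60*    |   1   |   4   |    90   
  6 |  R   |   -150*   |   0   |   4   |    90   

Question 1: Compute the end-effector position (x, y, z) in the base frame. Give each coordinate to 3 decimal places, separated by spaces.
after link 1: o_1 = (0.8660, -0.5000, 3.0000)
after link 2: o_2 = (2.8660, -3.9641, 5.0000)
after link 3: o_3 = (1.3660, -6.5622, 5.0000)
after link 4: o_4 = (-3.6958, -8.2585, 1.4645)
after link 5: o_5 = (-3.8009, -4.1979, 0.7574)
after link 6: o_6 = (-3.0155, -8.1154, 0.5679)

-3.015 -8.115 0.568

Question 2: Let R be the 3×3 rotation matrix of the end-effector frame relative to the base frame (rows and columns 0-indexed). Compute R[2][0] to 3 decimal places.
End-effector x-axis (col 0 of R) = (0.1964,-0.9794,-0.0474)
R[2][0] = -0.0474

-0.047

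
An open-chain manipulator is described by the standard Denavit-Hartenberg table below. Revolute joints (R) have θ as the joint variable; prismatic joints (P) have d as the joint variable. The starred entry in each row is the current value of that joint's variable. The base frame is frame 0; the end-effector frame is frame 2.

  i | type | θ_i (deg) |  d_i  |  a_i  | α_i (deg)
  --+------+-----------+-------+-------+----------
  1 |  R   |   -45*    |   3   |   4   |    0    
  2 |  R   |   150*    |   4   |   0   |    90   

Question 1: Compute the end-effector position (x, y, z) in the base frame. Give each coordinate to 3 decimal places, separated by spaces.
after link 1: o_1 = (2.8284, -2.8284, 3.0000)
after link 2: o_2 = (2.8284, -2.8284, 7.0000)

2.828 -2.828 7.000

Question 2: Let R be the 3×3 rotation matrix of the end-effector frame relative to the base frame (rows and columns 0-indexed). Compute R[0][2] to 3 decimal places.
End-effector z-axis (col 2 of R) = (0.9659,0.2588,0.0000)
R[0][2] = 0.9659

0.966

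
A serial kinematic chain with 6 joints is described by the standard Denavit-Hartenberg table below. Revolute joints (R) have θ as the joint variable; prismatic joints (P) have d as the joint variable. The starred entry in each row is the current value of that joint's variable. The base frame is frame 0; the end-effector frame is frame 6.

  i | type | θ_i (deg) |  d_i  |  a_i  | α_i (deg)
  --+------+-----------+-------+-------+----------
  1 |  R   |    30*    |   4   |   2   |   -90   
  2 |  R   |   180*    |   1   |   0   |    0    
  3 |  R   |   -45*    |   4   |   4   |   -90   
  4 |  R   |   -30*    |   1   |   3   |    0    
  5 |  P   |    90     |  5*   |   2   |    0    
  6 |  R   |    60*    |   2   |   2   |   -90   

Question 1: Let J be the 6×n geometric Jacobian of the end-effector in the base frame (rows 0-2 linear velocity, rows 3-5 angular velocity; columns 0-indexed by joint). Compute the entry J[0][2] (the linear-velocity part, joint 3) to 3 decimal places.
axis z_2 = (-0.5000,0.8660,0.0000); lever o_n−o_2 = (-9.9574,-3.3981,0.9913)
cross product → J_v[:, 2] = (0.8585,0.4957,10.3224)
J_ω[:, 2] = z_2
entry J[0][2] = 0.8585

0.858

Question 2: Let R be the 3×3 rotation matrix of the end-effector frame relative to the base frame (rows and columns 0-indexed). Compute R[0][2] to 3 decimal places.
0.280

End-effector z-axis (col 2 of R) = (0.2803,0.7392,0.6124)
R[0][2] = 0.2803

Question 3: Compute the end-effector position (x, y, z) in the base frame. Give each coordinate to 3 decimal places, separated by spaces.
after link 1: o_1 = (1.7321, 1.0000, 4.0000)
after link 2: o_2 = (1.2321, 1.8660, 4.0000)
after link 3: o_3 = (-3.2174, 3.9159, 1.1716)
after link 4: o_4 = (-6.1708, 3.9428, 0.0416)
after link 5: o_5 = (-8.9790, 0.3215, 2.8700)
after link 6: o_6 = (-8.7254, -1.5320, 4.9913)

-8.725 -1.532 4.991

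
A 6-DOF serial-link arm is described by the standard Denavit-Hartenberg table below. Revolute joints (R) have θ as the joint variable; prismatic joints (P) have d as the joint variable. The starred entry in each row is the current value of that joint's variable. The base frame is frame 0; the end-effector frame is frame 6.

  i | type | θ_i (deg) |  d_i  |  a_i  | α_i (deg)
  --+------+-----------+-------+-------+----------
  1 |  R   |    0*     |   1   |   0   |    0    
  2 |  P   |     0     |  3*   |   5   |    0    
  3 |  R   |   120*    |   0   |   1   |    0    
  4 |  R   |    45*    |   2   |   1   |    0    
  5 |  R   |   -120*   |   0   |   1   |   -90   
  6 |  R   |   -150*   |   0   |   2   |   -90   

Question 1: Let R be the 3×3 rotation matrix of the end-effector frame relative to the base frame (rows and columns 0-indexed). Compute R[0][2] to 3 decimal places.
0.354

End-effector z-axis (col 2 of R) = (0.3536,0.3536,0.8660)
R[0][2] = 0.3536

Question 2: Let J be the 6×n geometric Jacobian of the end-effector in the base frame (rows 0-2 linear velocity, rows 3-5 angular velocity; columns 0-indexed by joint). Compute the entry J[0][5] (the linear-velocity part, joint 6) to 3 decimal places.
0.707

axis z_5 = (-0.7071,0.7071,0.0000); lever o_n−o_5 = (-1.2247,-1.2247,1.0000)
cross product → J_v[:, 5] = (0.7071,0.7071,1.7321)
J_ω[:, 5] = z_5
entry J[0][5] = 0.7071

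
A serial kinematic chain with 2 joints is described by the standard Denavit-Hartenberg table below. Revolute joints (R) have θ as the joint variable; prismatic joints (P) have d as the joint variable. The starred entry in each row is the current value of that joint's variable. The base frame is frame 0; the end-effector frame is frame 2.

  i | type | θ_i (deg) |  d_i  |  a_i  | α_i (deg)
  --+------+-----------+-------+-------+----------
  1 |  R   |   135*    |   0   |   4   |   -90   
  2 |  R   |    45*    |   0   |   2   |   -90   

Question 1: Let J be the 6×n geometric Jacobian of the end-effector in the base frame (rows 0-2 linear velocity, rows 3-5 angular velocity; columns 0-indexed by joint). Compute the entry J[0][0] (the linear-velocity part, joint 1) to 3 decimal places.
-3.828

axis z_0 = ẑ; lever o_n−o_0 = (-3.8284,3.8284,-1.4142)
cross product → J_v[:, 0] = (-3.8284,-3.8284,0.0000)
J_ω[:, 0] = z_0
entry J[0][0] = -3.8284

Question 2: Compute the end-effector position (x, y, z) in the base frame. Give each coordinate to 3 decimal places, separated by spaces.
-3.828 3.828 -1.414

after link 1: o_1 = (-2.8284, 2.8284, 0.0000)
after link 2: o_2 = (-3.8284, 3.8284, -1.4142)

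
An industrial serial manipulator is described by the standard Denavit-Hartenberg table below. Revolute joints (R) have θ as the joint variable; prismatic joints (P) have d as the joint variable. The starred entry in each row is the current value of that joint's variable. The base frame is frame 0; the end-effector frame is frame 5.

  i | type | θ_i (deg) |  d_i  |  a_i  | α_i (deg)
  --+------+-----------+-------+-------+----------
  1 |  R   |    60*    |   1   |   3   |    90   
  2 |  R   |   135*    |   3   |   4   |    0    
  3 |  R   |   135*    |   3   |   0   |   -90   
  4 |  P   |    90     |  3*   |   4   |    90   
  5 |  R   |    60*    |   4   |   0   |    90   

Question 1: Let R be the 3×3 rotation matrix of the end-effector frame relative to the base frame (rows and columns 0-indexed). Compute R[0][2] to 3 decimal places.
-1.000

End-effector z-axis (col 2 of R) = (-1.0000,-0.0000,-0.0000)
R[0][2] = -1.0000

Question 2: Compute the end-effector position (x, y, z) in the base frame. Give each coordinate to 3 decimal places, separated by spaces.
3.318 1.747 -0.172

after link 1: o_1 = (1.5000, 2.5981, 1.0000)
after link 2: o_2 = (2.6839, -1.3514, 3.8284)
after link 3: o_3 = (5.2819, -2.8514, 3.8284)
after link 4: o_4 = (3.3178, 1.7467, 3.8284)
after link 5: o_5 = (3.3178, 1.7467, -0.1716)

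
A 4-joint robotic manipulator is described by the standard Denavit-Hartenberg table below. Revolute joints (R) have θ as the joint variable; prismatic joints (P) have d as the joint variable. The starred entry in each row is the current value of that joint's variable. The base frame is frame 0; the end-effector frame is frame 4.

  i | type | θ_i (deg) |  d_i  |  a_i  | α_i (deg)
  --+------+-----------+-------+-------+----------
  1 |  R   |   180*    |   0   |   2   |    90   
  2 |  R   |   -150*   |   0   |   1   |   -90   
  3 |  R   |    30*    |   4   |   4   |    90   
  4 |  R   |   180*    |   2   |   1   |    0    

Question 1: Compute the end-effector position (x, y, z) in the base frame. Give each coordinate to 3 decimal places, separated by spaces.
-0.018 0.232 -5.763

after link 1: o_1 = (-2.0000, 0.0000, 0.0000)
after link 2: o_2 = (-1.1340, 0.0000, -0.5000)
after link 3: o_3 = (-0.1340, -2.0000, -5.6962)
after link 4: o_4 = (-0.0179, 0.2321, -5.7631)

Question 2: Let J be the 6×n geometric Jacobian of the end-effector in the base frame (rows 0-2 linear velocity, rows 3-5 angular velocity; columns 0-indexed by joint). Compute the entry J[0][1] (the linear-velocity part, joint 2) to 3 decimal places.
axis z_1 = (0.0000,1.0000,0.0000); lever o_n−o_1 = (1.9821,0.2321,-5.7631)
cross product → J_v[:, 1] = (-5.7631,0.0000,-1.9821)
J_ω[:, 1] = z_1
entry J[0][1] = -5.7631

-5.763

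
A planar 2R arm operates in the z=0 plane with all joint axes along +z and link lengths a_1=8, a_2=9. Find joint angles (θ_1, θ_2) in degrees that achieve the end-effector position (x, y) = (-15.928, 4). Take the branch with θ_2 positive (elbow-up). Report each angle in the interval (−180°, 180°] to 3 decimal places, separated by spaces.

cos θ_2 = (269.7012−8²−9²)/(2·8·9) = 0.8660; θ_2 = 30.0052° (elbow-up)
β = atan2(4.0000,-15.9280) = 165.9028°; ψ = atan2(4.5007,15.7938) = 15.9057°
θ_1 = β − ψ = 149.9971°

149.997 30.005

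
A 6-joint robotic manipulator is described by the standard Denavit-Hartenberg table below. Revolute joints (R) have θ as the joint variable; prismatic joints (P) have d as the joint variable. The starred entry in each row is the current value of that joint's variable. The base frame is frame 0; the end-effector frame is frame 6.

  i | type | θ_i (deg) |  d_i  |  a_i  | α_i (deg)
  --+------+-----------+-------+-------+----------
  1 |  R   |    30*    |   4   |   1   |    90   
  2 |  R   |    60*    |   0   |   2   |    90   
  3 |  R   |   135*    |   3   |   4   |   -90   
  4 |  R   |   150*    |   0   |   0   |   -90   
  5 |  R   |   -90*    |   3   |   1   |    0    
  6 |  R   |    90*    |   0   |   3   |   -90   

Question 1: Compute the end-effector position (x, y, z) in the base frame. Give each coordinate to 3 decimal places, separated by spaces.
after link 1: o_1 = (0.8660, 0.5000, 4.0000)
after link 2: o_2 = (1.7321, 1.0000, 5.7321)
after link 3: o_3 = (4.1715, -0.8576, 1.7826)
after link 4: o_4 = (4.1715, -0.8576, 1.7826)
after link 5: o_5 = (5.3893, 1.8868, 0.7897)
after link 6: o_6 = (4.1412, 3.2875, 3.1307)

4.141 3.288 3.131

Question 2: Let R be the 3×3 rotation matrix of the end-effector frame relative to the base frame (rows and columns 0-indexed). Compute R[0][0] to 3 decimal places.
End-effector x-axis (col 0 of R) = (-0.4160,0.4669,0.7803)
R[0][0] = -0.4160

-0.416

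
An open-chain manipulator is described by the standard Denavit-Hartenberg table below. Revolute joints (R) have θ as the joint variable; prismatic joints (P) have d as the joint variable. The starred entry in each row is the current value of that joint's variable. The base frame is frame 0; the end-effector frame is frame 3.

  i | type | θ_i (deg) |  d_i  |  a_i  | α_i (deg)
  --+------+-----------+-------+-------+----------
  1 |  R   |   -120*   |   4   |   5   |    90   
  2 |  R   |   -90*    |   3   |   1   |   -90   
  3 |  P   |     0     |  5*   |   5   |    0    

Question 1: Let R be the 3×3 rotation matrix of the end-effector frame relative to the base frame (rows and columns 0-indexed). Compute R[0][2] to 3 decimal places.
End-effector z-axis (col 2 of R) = (-0.5000,-0.8660,0.0000)
R[0][2] = -0.5000

-0.500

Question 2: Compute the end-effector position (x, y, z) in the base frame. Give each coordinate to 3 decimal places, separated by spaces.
after link 1: o_1 = (-2.5000, -4.3301, 4.0000)
after link 2: o_2 = (-5.0981, -2.8301, 3.0000)
after link 3: o_3 = (-7.5981, -7.1603, -2.0000)

-7.598 -7.160 -2.000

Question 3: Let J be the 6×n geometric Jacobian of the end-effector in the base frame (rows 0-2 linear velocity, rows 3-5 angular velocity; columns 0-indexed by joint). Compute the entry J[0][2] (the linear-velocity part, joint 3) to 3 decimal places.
-0.500

prismatic axis z_2 = (-0.5000,-0.8660,0.0000)
J_v[:, 2] = z_2; J_ω[:, 2] = (0,0,0)
entry J[0][2] = -0.5000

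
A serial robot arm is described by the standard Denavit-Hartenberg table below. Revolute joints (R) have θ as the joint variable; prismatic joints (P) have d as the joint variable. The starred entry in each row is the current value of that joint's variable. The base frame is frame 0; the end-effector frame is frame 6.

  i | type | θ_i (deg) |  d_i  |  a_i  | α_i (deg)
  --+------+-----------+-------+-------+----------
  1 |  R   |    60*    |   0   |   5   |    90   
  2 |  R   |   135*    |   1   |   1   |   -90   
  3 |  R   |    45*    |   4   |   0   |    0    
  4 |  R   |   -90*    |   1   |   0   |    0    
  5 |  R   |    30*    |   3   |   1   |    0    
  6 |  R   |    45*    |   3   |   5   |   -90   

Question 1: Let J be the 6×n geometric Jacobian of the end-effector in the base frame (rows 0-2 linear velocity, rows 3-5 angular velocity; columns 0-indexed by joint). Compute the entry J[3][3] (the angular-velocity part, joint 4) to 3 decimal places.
-0.354

axis z_3 = (-0.3536,-0.6124,-0.7071); lever o_n−o_3 = (-6.2882,-6.4092,-1.2049)
cross product → J_v[:, 3] = (-3.7941,4.0205,-1.5848)
J_ω[:, 3] = z_3
entry J[3][3] = -0.3536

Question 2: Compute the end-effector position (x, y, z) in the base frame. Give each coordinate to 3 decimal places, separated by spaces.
-4.690 -5.641 -3.326

after link 1: o_1 = (2.5000, 4.3301, 0.0000)
after link 2: o_2 = (3.0125, 3.2178, 0.7071)
after link 3: o_3 = (1.5983, 0.7683, -2.1213)
after link 4: o_4 = (1.2447, 0.1559, -2.8284)
after link 5: o_5 = (0.0667, -2.4021, -4.2667)
after link 6: o_6 = (-4.6900, -5.6409, -3.3262)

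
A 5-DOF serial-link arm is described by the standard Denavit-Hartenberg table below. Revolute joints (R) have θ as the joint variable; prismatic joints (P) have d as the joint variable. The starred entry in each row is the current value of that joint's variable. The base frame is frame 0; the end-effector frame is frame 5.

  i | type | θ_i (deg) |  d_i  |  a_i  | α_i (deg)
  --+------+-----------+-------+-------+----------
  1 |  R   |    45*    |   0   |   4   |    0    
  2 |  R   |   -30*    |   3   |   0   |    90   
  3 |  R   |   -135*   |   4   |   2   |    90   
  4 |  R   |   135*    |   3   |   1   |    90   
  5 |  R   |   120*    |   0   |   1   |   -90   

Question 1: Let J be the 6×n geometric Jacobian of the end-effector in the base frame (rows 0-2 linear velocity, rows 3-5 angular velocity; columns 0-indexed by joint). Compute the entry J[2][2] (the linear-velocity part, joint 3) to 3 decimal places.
axis z_2 = (0.2588,-0.9659,0.0000); lever o_n−o_2 = (-2.6383,-5.2141,1.5695)
cross product → J_v[:, 2] = (-1.5160,-0.4062,-3.8979)
J_ω[:, 2] = z_2
entry J[2][2] = -3.8979

-3.898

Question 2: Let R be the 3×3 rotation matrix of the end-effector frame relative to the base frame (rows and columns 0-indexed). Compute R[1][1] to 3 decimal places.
0.812

End-effector y-axis (col 1 of R) = (0.3000,0.8124,0.5000)
R[1][1] = 0.8124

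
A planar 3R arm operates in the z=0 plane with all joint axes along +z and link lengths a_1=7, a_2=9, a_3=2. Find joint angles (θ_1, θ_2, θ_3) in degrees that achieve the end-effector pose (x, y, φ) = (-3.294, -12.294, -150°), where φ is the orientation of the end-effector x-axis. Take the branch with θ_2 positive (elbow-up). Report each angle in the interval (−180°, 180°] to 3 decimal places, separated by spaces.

-150.001 90.003 -90.002

wrist centre = target − a_3·(cos φ, sin φ) = (-1.5619, -11.2940)
cos θ_2 = (129.9941−7²−9²)/(2·7·9) = -0.0000; θ_2 = 90.0027° (elbow-up)
β = atan2(-11.2940,-1.5619) = -97.8740°; ψ = atan2(9.0000,6.9996) = 52.1267°
θ_1 = β − ψ = -150.0007°
θ_3 = φ − θ_1 − θ_2 = -90.0020° (wrapped to (-180°,180°])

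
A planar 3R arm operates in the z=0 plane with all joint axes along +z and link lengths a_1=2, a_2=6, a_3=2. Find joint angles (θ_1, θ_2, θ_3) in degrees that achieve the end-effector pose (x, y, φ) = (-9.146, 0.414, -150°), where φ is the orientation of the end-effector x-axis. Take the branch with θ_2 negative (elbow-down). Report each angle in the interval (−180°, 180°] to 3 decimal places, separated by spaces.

wrist centre = target − a_3·(cos φ, sin φ) = (-7.4139, 1.4140)
cos θ_2 = (56.9660−2²−6²)/(2·2·6) = 0.7069; θ_2 = -45.0153° (elbow-down)
β = atan2(1.4140,-7.4139) = 169.2021°; ψ = atan2(-4.2438,6.2415) = -34.2128°
θ_1 = β − ψ = 203.4150°
θ_3 = φ − θ_1 − θ_2 = 51.6003° (wrapped to (-180°,180°])

-156.585 -45.015 51.600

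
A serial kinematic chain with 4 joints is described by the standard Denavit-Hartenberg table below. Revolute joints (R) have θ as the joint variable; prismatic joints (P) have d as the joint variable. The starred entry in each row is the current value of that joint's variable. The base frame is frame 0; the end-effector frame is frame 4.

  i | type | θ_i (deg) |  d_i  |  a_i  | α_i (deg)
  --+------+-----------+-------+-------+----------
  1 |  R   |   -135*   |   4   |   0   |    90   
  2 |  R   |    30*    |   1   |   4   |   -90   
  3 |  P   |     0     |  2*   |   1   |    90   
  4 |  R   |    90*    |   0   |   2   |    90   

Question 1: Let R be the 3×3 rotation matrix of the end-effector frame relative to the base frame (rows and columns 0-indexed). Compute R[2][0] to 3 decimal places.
End-effector x-axis (col 0 of R) = (0.3536,0.3536,0.8660)
R[2][0] = 0.8660

0.866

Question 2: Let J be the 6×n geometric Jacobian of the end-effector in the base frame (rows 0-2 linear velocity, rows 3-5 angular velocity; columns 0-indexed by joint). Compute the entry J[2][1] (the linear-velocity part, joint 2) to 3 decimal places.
axis z_1 = (-0.7071,0.7071,0.0000); lever o_n−o_1 = (-2.3548,-0.9405,5.9641)
cross product → J_v[:, 1] = (4.2173,4.2173,2.3301)
J_ω[:, 1] = z_1
entry J[2][1] = 2.3301

2.330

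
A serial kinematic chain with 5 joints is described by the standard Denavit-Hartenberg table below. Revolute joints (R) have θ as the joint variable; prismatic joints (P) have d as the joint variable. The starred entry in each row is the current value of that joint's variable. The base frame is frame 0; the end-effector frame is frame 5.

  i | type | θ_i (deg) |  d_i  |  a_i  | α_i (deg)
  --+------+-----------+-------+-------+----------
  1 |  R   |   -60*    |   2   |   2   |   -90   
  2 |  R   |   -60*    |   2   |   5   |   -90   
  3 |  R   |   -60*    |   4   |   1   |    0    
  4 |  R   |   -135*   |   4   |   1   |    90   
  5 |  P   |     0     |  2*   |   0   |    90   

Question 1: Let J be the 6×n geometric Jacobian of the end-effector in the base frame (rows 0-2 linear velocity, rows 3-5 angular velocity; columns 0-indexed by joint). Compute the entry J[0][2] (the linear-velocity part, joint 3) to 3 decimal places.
-0.376

axis z_2 = (0.4330,-0.7500,-0.5000); lever o_n−o_2 = (2.3299,-6.6847,-3.9552)
cross product → J_v[:, 2] = (-0.3759,0.5477,-1.1472)
J_ω[:, 2] = z_2
entry J[0][2] = -0.3759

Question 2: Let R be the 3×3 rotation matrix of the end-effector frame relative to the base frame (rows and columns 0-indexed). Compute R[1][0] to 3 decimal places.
0.289

End-effector x-axis (col 0 of R) = (-0.4656,0.2888,-0.8365)
R[1][0] = 0.2888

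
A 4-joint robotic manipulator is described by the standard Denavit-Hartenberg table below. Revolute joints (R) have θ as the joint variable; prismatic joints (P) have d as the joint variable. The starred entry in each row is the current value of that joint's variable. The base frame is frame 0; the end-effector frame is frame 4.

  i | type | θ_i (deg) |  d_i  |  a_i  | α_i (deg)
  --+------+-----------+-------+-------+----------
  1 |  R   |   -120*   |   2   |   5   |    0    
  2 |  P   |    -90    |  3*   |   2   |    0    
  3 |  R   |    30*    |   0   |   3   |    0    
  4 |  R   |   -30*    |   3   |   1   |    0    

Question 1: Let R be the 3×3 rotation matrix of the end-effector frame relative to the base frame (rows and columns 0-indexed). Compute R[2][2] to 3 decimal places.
1.000

End-effector z-axis (col 2 of R) = (0.0000,0.0000,1.0000)
R[2][2] = 1.0000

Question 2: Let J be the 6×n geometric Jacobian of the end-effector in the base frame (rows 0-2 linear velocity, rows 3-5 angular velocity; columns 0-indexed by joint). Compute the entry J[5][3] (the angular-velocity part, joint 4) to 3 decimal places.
1.000

axis z_3 = (0.0000,0.0000,1.0000); lever o_n−o_3 = (-0.8660,0.5000,3.0000)
cross product → J_v[:, 3] = (-0.5000,-0.8660,0.0000)
J_ω[:, 3] = z_3
entry J[5][3] = 1.0000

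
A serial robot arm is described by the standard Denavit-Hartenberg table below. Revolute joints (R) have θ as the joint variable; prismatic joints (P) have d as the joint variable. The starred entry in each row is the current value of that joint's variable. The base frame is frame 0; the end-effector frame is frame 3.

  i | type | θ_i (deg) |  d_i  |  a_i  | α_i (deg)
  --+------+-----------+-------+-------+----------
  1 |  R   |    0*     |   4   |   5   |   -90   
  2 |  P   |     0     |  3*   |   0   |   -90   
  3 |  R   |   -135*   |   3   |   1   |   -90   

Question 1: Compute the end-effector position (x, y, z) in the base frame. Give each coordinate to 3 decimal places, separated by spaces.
after link 1: o_1 = (5.0000, 0.0000, 4.0000)
after link 2: o_2 = (5.0000, 3.0000, 4.0000)
after link 3: o_3 = (4.2929, 3.7071, 1.0000)

4.293 3.707 1.000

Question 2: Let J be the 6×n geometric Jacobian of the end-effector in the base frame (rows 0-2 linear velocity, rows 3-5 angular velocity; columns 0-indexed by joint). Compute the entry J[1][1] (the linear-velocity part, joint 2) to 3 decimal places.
1.000

prismatic axis z_1 = (0.0000,1.0000,0.0000)
J_v[:, 1] = z_1; J_ω[:, 1] = (0,0,0)
entry J[1][1] = 1.0000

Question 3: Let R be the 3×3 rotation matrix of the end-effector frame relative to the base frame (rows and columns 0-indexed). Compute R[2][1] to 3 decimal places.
End-effector y-axis (col 1 of R) = (0.0000,-0.0000,1.0000)
R[2][1] = 1.0000

1.000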